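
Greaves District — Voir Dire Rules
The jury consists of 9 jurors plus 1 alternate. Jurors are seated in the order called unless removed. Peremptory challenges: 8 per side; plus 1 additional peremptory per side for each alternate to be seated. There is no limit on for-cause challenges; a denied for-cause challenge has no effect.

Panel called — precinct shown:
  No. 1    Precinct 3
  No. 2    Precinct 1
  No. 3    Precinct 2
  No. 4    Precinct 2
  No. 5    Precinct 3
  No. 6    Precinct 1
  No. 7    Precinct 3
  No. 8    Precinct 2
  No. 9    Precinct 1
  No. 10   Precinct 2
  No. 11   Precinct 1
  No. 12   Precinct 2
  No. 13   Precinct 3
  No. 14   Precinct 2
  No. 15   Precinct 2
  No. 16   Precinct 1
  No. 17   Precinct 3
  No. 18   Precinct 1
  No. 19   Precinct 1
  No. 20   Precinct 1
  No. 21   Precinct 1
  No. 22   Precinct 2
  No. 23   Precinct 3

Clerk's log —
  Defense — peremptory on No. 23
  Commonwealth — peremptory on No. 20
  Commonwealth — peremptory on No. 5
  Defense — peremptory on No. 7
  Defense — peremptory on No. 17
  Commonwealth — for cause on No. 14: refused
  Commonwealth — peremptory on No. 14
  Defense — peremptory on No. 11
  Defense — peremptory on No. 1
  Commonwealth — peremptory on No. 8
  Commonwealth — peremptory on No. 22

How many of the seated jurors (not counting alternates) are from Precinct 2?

5

Removed: #1, #5, #7, #8, #11, #14, #17, #20, #22, #23.
Seated jurors 1–9: #2, #3, #4, #6, #9, #10, #12, #13, #15 (alternates #16 not counted).
Of those, in Precinct 2: #3, #4, #10, #12, #15 → 5.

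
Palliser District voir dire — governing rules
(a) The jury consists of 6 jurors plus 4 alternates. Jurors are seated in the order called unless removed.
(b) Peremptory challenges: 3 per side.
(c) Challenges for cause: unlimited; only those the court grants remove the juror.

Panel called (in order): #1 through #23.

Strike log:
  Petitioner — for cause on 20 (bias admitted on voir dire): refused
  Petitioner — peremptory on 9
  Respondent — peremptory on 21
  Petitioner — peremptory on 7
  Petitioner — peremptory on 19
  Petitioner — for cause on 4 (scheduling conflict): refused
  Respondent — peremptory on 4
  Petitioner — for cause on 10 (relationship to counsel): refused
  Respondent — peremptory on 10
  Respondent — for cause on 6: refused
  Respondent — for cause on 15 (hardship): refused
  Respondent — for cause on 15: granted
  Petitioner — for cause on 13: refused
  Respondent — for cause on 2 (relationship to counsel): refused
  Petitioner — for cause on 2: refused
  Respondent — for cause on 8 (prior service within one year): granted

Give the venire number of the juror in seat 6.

Removed: #4, #7, #8, #9, #10, #15, #19, #21. (#2, #6, #13, #20 stay — for-cause denied.)
Seating in order: seats 1–6 → #1, #2, #3, #5, #6, #11; alternates → #12, #13, #14, #16.
So seat 6 is #11.

11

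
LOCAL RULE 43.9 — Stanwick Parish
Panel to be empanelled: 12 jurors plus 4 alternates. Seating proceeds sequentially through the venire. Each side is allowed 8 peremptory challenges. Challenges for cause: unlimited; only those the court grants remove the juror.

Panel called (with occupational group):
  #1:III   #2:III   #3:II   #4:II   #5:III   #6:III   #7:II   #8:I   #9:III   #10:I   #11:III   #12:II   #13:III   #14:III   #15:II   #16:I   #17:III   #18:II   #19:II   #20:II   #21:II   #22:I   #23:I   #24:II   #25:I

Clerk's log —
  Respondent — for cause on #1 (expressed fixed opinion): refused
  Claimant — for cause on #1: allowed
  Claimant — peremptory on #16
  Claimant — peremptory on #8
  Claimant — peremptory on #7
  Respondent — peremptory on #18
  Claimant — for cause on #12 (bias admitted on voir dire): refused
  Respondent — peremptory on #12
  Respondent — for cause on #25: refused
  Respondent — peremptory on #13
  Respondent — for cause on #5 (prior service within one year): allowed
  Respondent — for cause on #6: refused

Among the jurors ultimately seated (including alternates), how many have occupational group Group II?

Removed: #1, #5, #7, #8, #12, #13, #16, #18.
Seated (16 incl. alternates): #2, #3, #4, #6, #9, #10, #11, #14, #15, #17, #19, #20, #21, #22, #23, #24.
Of those, in Group II: #3, #4, #15, #19, #20, #21, #24 → 7.

7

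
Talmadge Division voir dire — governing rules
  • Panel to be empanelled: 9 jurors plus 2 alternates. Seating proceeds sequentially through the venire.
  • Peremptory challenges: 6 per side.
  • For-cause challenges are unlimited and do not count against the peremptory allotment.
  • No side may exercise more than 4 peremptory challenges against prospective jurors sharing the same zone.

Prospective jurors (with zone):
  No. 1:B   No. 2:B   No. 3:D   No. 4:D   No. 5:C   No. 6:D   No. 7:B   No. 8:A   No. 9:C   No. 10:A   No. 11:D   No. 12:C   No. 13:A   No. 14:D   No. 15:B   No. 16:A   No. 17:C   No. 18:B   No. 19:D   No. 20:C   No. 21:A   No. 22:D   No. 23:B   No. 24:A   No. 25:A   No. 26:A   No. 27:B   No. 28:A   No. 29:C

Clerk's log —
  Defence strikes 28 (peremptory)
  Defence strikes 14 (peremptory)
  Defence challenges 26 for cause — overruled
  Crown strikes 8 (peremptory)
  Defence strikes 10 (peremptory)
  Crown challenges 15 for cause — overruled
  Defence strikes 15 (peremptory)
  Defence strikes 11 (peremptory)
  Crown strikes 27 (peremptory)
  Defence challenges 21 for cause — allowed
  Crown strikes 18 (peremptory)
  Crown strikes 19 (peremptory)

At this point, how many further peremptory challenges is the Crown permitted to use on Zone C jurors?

Crown peremptories so far: #8, #27, #18, #19 — 4 of 6 used, 2 left overall.
Against Zone C: none yet — per-zone cap 4 leaves 4.
Binding limit: min(2, 4) = 2.

2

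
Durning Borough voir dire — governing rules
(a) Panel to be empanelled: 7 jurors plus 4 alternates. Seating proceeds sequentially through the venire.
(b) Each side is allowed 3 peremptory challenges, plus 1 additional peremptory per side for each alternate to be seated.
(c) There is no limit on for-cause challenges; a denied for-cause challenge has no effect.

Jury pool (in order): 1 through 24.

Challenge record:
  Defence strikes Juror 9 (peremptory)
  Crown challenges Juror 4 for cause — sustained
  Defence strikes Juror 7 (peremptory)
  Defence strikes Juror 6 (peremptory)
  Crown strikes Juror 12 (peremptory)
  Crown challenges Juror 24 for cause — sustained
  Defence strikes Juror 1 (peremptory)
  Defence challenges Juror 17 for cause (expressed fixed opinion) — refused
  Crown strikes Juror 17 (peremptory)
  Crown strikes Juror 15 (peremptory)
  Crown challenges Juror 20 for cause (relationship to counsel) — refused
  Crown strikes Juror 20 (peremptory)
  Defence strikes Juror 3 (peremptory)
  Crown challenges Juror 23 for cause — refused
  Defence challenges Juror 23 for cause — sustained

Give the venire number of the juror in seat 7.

Removed: #1, #3, #4, #6, #7, #9, #12, #15, #17, #20, #23, #24.
Filling seats in venire order through position 7: #2, #5, #8, #10, #11, #13, #14.
So seat 7 is #14.

14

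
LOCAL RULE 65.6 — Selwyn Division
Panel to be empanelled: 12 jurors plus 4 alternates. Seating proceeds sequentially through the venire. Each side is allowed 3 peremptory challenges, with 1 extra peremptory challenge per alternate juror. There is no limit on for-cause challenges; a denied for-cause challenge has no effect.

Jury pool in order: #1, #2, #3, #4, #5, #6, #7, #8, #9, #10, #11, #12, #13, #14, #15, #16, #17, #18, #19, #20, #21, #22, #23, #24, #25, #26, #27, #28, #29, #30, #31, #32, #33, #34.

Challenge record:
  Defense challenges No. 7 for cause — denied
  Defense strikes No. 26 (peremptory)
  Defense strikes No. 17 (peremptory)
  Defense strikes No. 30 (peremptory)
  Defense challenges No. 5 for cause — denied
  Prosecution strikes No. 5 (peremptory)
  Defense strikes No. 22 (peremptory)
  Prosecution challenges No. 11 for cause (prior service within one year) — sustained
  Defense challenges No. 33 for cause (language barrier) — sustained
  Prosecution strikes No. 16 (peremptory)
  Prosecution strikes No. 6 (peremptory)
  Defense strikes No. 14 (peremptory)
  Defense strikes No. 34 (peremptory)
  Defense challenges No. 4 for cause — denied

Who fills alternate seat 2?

20

Removed: #5, #6, #11, #14, #16, #17, #22, #26, #30, #33, #34. (#4, #7 stay — for-cause denied.)
Seating in order: seats 1–12 → #1, #2, #3, #4, #7, #8, #9, #10, #12, #13, #15, #18; alternates → #19, #20, #21, #23.
So alternate 2 is #20.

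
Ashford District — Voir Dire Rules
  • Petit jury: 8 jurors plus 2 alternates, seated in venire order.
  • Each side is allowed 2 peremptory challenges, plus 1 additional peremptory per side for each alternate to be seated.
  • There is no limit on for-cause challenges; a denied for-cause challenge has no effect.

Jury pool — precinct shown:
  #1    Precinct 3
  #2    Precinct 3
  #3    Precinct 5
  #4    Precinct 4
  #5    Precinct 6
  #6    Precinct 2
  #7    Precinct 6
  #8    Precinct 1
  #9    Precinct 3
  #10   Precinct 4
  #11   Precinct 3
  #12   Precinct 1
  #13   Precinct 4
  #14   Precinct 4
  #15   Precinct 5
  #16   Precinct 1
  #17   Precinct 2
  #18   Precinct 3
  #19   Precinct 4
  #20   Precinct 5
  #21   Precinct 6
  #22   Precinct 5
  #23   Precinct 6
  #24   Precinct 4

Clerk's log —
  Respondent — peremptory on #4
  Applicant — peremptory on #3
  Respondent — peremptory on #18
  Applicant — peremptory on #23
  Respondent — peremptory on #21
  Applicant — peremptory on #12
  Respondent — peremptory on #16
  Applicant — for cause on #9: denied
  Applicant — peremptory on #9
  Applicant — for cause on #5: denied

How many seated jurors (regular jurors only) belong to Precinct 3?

Removed: #3, #4, #9, #12, #16, #18, #21, #23.
Seated jurors 1–8: #1, #2, #5, #6, #7, #8, #10, #11 (alternates #13, #14 not counted).
Of those, in Precinct 3: #1, #2, #11 → 3.

3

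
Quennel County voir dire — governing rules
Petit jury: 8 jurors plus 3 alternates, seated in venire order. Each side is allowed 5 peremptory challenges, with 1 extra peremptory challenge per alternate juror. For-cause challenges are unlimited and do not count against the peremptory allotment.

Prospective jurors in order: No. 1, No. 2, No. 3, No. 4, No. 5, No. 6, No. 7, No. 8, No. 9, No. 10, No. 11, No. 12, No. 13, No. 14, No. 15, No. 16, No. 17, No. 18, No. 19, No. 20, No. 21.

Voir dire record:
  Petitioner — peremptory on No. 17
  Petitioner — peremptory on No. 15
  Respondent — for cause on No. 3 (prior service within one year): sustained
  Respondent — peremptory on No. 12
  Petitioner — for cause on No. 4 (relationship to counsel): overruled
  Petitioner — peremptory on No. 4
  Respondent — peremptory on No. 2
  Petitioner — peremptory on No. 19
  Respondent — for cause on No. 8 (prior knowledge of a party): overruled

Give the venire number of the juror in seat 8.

Removed: #2, #3, #4, #12, #15, #17, #19. (#8 stays — for-cause denied.)
Seating in order: seats 1–8 → #1, #5, #6, #7, #8, #9, #10, #11; alternates → #13, #14, #16.
So seat 8 is #11.

11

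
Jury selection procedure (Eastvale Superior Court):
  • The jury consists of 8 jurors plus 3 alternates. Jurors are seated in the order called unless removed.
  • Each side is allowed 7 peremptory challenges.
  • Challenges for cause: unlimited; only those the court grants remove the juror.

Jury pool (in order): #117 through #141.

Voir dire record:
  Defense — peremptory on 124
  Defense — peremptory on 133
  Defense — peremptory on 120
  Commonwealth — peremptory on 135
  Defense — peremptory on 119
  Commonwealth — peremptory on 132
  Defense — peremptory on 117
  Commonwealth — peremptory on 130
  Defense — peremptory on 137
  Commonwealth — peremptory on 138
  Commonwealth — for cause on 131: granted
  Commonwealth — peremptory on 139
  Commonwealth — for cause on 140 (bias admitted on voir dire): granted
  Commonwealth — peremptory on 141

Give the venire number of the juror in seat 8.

Removed: #117, #119, #120, #124, #130, #131, #132, #133, #135, #137, #138, #139, #140, #141.
Seating in order: seats 1–8 → #118, #121, #122, #123, #125, #126, #127, #128; alternates → #129, #134, #136.
So seat 8 is #128.

128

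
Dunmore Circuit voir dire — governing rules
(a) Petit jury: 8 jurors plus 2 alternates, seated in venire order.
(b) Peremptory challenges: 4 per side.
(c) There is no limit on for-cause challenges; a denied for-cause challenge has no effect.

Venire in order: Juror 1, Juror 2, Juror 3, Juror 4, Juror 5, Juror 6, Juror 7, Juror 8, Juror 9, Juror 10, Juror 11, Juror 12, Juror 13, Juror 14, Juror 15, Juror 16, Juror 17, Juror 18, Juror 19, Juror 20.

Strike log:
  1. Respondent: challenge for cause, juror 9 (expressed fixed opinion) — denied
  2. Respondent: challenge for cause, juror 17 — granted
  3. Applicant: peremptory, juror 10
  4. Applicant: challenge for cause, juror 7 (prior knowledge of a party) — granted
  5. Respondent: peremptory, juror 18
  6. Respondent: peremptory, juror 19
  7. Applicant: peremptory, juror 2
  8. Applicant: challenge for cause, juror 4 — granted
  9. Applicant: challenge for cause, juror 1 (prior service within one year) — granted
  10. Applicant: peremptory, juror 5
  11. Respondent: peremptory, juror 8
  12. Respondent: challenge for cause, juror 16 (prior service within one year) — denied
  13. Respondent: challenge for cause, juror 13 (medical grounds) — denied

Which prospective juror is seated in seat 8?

Removed: #1, #2, #4, #5, #7, #8, #10, #17, #18, #19. (#9, #13, #16 stay — for-cause denied.)
Seating in order: seats 1–8 → #3, #6, #9, #11, #12, #13, #14, #15; alternates → #16, #20.
So seat 8 is #15.

15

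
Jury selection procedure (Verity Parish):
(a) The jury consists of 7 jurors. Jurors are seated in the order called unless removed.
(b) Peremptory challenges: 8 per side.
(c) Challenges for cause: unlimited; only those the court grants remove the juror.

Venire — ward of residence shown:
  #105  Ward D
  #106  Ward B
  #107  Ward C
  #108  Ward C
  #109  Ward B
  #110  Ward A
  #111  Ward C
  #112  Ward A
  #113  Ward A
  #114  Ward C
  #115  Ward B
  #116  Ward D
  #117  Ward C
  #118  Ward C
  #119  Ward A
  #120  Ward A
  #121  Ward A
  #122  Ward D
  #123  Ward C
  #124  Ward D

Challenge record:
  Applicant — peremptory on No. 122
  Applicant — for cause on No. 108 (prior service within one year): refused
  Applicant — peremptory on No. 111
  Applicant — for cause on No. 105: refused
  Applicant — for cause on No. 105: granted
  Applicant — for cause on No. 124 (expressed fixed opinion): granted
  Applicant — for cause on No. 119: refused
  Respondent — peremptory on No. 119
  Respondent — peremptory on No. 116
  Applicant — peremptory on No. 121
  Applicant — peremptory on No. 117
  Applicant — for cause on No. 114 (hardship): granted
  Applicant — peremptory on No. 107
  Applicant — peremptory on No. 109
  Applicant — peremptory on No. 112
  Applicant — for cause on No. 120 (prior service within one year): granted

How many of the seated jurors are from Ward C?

3

Removed: #105, #107, #109, #111, #112, #114, #116, #117, #119, #120, #121, #122, #124.
Seated jurors 1–7: #106, #108, #110, #113, #115, #118, #123.
Of those, in Ward C: #108, #118, #123 → 3.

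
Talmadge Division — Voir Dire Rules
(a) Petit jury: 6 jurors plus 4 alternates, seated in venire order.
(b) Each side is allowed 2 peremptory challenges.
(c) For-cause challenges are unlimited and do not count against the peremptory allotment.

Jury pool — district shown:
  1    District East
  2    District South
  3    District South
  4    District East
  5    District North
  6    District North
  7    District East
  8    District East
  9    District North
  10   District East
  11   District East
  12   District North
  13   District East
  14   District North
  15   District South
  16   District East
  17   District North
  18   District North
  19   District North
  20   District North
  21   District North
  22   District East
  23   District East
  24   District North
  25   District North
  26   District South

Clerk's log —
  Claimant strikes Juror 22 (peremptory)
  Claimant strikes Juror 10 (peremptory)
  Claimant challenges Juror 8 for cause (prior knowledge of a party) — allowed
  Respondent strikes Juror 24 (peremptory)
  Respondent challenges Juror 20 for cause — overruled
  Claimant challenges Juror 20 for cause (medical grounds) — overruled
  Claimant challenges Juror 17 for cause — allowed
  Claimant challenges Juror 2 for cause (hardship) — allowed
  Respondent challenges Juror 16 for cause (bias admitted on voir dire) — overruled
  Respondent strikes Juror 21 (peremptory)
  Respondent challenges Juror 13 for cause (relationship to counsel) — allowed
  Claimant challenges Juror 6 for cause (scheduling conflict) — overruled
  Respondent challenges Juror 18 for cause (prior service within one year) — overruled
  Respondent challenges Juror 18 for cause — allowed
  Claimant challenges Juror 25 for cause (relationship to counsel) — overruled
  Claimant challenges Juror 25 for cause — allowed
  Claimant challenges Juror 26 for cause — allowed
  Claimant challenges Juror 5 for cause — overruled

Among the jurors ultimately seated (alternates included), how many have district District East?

Removed: #2, #8, #10, #13, #17, #18, #21, #22, #24, #25, #26.
Seated (10 incl. alternates): #1, #3, #4, #5, #6, #7, #9, #11, #12, #14.
Of those, in District East: #1, #4, #7, #11 → 4.

4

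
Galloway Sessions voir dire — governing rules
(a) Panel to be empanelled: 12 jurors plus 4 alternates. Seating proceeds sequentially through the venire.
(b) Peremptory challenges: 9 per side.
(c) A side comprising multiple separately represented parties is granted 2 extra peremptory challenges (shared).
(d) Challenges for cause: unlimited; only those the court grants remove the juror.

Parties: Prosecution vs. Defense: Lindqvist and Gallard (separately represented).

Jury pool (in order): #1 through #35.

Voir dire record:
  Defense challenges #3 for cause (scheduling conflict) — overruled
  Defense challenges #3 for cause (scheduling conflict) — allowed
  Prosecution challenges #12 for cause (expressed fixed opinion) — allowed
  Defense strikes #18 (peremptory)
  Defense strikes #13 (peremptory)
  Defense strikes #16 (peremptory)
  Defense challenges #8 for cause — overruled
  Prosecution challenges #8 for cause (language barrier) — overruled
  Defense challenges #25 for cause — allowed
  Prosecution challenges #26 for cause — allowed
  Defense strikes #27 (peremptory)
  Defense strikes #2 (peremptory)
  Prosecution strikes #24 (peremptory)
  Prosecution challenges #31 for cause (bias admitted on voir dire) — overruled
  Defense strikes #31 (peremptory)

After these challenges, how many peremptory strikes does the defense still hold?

Defense allotment: 9 base + 2 multi-party = 11.
Defense peremptories used: #18, #13, #16, #27, #2, #31 — 6 (for-cause on #3, #3, #8, #25 don't count).
Remaining: 11 − 6 = 5.

5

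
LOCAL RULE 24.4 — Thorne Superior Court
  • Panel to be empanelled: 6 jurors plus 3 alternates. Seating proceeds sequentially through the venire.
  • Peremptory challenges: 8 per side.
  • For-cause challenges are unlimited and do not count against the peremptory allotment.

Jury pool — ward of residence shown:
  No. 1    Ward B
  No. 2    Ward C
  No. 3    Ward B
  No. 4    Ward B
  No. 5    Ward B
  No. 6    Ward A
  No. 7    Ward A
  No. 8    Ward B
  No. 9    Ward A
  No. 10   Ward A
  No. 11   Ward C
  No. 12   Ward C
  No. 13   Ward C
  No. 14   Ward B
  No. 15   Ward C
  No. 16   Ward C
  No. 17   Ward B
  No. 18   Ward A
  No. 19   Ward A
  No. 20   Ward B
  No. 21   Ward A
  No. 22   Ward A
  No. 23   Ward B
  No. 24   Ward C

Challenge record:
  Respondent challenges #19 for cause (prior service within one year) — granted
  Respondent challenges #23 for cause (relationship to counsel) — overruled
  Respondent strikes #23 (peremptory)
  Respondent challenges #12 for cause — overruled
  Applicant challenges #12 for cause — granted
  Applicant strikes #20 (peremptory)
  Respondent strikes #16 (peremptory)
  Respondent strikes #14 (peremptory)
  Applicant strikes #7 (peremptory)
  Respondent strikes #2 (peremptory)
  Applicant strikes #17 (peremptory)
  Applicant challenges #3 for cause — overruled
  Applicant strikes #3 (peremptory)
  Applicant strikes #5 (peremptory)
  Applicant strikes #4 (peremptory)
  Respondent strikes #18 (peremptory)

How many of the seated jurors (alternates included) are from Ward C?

3

Removed: #2, #3, #4, #5, #7, #12, #14, #16, #17, #18, #19, #20, #23.
Seated (9 incl. alternates): #1, #6, #8, #9, #10, #11, #13, #15, #21.
Of those, in Ward C: #11, #13, #15 → 3.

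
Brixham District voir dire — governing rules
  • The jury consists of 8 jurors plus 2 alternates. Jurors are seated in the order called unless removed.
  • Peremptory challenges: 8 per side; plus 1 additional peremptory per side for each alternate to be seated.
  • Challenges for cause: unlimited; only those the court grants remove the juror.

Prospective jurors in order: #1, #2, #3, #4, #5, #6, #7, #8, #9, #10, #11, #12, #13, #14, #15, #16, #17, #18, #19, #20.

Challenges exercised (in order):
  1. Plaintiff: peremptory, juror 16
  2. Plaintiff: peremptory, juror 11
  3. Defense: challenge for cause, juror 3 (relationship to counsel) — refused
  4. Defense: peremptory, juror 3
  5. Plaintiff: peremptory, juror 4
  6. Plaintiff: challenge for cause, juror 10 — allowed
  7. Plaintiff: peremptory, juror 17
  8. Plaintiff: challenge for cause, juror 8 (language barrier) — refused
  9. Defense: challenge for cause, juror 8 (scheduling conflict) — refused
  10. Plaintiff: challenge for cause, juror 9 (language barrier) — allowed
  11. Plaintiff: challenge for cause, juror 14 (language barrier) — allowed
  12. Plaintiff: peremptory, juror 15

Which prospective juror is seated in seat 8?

Removed: #3, #4, #9, #10, #11, #14, #15, #16, #17. (#8 stays — for-cause denied.)
Filling seats in venire order through position 8: #1, #2, #5, #6, #7, #8, #12, #13.
So seat 8 is #13.

13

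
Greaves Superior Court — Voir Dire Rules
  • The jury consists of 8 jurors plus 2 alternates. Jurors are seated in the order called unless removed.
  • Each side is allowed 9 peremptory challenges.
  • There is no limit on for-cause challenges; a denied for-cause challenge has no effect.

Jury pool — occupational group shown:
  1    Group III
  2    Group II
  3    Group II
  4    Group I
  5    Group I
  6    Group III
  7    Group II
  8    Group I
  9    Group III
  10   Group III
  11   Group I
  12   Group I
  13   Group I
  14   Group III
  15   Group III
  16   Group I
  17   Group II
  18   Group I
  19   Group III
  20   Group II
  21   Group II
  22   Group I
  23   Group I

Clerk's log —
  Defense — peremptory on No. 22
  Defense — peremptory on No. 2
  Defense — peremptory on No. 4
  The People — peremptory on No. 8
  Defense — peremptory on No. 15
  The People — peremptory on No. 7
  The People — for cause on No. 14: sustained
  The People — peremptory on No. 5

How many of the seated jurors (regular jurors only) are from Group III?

4

Removed: #2, #4, #5, #7, #8, #14, #15, #22.
Seated jurors 1–8: #1, #3, #6, #9, #10, #11, #12, #13 (alternates #16, #17 not counted).
Of those, in Group III: #1, #6, #9, #10 → 4.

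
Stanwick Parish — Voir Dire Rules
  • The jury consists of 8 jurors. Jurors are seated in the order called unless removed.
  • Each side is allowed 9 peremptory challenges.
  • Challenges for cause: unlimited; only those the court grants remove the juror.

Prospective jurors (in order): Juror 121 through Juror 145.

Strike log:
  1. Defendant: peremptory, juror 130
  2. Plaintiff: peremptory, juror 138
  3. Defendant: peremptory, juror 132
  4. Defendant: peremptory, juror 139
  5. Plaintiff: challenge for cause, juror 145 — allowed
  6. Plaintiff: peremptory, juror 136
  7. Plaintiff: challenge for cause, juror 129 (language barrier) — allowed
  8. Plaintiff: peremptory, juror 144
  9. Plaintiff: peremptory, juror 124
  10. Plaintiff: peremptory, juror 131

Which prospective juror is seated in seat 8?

133

Removed: #124, #129, #130, #131, #132, #136, #138, #139, #144, #145.
Seating in order: seats 1–8 → #121, #122, #123, #125, #126, #127, #128, #133.
So seat 8 is #133.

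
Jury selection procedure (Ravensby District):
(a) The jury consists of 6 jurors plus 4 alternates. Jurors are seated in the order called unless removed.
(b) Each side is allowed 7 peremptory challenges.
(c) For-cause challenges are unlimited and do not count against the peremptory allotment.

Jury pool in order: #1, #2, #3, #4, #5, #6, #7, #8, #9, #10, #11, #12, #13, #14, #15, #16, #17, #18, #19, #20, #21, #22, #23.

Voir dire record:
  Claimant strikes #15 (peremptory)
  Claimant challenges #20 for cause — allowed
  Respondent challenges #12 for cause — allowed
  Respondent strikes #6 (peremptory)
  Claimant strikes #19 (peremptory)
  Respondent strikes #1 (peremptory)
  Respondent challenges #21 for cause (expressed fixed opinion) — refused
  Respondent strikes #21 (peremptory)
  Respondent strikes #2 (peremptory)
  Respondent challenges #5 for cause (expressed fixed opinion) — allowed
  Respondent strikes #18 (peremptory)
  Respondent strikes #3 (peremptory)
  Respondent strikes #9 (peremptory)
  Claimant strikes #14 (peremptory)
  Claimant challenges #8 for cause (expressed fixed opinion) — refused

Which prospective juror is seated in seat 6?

13

Removed: #1, #2, #3, #5, #6, #9, #12, #14, #15, #18, #19, #20, #21. (#8 stays — for-cause denied.)
Seating in order: seats 1–6 → #4, #7, #8, #10, #11, #13; alternates → #16, #17, #22, #23.
So seat 6 is #13.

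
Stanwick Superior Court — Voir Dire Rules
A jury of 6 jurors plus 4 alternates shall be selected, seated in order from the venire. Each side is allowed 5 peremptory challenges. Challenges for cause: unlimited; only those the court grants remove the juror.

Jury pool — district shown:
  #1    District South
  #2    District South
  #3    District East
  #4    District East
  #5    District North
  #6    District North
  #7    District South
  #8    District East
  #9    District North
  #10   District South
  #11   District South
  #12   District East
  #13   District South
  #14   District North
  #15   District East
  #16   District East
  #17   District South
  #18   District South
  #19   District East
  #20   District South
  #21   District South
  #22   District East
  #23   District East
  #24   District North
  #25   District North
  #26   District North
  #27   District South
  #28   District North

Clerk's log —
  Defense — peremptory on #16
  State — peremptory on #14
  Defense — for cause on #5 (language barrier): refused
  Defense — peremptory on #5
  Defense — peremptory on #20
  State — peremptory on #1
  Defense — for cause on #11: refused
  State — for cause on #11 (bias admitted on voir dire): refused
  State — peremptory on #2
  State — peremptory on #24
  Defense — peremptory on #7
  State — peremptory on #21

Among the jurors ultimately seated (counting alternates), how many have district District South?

Removed: #1, #2, #5, #7, #14, #16, #20, #21, #24.
Seated (10 incl. alternates): #3, #4, #6, #8, #9, #10, #11, #12, #13, #15.
Of those, in District South: #10, #11, #13 → 3.

3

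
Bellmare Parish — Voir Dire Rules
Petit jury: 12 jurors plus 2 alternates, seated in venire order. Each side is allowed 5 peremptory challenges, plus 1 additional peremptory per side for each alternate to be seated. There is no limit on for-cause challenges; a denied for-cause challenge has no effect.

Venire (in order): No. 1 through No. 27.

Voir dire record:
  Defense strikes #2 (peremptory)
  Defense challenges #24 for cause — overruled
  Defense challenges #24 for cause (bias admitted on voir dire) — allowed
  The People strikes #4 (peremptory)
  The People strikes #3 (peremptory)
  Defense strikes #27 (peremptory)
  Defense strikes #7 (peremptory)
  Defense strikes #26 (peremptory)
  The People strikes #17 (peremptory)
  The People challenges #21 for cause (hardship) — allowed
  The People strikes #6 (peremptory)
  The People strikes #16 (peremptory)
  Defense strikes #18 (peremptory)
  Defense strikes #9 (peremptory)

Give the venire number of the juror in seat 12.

Removed: #2, #3, #4, #6, #7, #9, #16, #17, #18, #21, #24, #26, #27.
Filling seats in venire order through position 12: #1, #5, #8, #10, #11, #12, #13, #14, #15, #19, #20, #22.
So seat 12 is #22.

22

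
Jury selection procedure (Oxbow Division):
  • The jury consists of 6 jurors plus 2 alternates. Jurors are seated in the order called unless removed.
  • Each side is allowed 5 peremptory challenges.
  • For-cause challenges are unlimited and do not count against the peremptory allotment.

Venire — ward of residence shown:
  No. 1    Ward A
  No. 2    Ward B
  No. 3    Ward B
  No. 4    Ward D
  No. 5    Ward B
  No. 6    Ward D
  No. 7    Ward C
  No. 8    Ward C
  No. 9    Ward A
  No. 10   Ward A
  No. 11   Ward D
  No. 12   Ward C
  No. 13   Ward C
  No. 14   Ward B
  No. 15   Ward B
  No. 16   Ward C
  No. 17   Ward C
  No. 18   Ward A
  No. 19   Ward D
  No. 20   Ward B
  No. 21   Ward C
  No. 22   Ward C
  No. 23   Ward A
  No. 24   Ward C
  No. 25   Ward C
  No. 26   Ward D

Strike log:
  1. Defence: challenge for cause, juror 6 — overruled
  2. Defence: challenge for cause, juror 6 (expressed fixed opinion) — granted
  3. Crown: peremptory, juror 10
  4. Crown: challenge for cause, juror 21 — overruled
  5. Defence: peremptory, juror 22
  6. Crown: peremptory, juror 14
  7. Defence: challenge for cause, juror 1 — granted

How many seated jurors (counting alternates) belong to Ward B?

3

Removed: #1, #6, #10, #14, #22.
Seated (8 incl. alternates): #2, #3, #4, #5, #7, #8, #9, #11.
Of those, in Ward B: #2, #3, #5 → 3.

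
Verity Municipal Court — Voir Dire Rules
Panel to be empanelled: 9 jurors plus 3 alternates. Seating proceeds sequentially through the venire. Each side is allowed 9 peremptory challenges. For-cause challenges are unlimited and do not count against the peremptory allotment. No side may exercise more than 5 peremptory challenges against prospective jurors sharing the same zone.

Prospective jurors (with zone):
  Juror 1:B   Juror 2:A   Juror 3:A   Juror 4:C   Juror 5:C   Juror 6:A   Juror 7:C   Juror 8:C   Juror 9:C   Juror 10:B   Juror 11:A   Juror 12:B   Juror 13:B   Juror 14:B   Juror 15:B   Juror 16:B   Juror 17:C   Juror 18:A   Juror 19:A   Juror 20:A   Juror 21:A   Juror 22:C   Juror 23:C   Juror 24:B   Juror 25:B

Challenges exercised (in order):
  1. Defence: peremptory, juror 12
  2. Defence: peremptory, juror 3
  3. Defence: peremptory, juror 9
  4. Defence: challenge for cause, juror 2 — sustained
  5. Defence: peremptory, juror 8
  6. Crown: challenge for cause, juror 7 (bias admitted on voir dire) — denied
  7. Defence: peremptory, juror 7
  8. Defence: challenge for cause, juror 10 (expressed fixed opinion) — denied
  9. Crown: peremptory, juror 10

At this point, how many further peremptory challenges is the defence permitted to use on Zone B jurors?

4

Defence peremptories so far: #12, #3, #9, #8, #7 — 5 of 9 used, 4 left overall.
Against Zone B: #12 — 1 used; per-zone cap 5 leaves 4.
Binding limit: min(4, 4) = 4.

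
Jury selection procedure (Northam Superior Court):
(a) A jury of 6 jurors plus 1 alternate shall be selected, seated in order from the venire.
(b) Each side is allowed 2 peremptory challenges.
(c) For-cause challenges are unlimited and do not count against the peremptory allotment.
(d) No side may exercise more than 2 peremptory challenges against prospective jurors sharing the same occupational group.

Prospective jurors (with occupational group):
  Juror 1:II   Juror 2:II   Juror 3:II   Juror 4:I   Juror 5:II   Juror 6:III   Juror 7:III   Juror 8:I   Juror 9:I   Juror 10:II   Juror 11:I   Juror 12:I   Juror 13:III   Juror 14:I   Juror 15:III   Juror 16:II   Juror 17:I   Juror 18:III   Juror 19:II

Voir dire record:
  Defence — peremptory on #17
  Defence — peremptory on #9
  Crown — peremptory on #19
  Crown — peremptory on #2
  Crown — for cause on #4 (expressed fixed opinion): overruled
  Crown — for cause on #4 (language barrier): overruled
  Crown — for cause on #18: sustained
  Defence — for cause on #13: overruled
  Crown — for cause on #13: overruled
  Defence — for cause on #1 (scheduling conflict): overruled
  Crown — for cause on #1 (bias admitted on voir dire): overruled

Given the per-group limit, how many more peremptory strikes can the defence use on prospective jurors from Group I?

0

Defence peremptories so far: #17, #9 — 2 of 2 used, 0 left overall.
Against Group I: #17, #9 — 2 used; per-group cap 2 leaves 0.
Binding limit: min(0, 0) = 0.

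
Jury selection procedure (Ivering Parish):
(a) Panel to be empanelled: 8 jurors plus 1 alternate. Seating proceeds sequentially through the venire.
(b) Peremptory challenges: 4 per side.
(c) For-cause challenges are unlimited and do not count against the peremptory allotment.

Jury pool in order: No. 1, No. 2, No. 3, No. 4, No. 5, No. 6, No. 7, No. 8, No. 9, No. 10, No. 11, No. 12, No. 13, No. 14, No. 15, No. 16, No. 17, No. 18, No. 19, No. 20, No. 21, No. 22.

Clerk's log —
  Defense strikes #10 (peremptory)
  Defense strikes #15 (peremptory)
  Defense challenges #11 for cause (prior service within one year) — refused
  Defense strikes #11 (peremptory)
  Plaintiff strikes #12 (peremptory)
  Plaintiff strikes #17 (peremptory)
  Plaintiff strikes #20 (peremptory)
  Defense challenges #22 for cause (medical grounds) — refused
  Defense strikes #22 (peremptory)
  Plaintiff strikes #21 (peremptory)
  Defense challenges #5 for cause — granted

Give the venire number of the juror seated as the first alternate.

Removed: #5, #10, #11, #12, #15, #17, #20, #21, #22.
Filling seats in venire order through position 9: #1, #2, #3, #4, #6, #7, #8, #9, #13.
So alternate 1 is #13.

13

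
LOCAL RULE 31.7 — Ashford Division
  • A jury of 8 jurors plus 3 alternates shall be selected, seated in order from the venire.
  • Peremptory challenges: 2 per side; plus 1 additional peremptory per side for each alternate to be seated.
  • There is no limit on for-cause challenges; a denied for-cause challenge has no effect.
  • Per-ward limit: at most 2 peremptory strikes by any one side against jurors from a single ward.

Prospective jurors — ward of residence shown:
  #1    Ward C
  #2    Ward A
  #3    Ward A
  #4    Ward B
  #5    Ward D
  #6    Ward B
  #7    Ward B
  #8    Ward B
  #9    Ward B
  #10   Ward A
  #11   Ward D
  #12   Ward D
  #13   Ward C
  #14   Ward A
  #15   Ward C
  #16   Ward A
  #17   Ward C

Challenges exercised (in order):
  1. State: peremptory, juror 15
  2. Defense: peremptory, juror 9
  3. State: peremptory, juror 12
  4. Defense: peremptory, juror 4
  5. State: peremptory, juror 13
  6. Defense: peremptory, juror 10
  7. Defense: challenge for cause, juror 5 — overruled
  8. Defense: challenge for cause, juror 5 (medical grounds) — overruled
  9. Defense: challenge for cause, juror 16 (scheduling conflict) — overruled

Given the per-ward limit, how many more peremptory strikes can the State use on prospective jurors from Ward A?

State peremptories so far: #15, #12, #13 — 3 of 5 used, 2 left overall.
Against Ward A: none yet — per-ward cap 2 leaves 2.
Binding limit: min(2, 2) = 2.

2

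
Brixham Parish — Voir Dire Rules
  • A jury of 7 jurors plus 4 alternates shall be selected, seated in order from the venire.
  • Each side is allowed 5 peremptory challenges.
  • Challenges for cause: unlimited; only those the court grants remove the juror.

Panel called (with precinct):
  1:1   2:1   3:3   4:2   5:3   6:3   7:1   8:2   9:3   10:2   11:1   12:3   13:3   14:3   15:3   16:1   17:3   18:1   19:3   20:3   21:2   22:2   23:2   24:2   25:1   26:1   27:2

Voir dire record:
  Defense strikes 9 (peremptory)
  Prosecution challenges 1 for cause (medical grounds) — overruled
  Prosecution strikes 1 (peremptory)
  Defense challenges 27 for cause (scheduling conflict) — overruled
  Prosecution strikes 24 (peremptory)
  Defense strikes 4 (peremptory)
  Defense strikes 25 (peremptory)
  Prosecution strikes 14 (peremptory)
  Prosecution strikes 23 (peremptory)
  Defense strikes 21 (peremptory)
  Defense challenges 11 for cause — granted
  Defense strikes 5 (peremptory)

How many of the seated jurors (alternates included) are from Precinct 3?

Removed: #1, #4, #5, #9, #11, #14, #21, #23, #24, #25.
Seated (11 incl. alternates): #2, #3, #6, #7, #8, #10, #12, #13, #15, #16, #17.
Of those, in Precinct 3: #3, #6, #12, #13, #15, #17 → 6.

6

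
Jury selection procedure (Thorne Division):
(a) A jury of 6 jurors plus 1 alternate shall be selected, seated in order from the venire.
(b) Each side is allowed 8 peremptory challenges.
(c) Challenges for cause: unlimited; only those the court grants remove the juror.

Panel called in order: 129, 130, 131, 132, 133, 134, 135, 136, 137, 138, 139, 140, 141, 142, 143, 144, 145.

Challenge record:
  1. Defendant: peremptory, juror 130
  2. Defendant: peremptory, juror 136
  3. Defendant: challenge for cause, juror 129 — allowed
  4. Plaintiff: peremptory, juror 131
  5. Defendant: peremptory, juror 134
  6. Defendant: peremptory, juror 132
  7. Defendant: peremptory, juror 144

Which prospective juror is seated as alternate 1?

Removed: #129, #130, #131, #132, #134, #136, #144.
Filling seats in venire order through position 7: #133, #135, #137, #138, #139, #140, #141.
So alternate 1 is #141.

141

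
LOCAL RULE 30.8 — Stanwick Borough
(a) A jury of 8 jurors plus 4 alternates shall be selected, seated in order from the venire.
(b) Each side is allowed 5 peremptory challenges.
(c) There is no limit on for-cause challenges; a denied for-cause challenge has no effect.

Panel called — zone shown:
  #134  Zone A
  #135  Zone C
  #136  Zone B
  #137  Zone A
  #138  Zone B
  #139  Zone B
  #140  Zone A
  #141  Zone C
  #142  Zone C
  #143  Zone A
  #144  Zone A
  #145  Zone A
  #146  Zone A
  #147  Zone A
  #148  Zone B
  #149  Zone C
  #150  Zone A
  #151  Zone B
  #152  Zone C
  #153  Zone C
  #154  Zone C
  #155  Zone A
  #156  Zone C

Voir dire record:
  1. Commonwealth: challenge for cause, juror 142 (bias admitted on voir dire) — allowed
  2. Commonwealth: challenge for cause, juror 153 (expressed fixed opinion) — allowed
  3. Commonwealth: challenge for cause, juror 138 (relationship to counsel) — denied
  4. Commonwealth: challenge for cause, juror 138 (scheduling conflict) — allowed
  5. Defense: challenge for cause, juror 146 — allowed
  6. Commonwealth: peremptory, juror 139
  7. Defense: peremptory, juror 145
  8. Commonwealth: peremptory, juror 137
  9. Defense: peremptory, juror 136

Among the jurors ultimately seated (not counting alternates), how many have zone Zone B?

Removed: #136, #137, #138, #139, #142, #145, #146, #153.
Seated jurors 1–8: #134, #135, #140, #141, #143, #144, #147, #148 (alternates #149, #150, #151, #152 not counted).
Of those, in Zone B: #148 → 1.

1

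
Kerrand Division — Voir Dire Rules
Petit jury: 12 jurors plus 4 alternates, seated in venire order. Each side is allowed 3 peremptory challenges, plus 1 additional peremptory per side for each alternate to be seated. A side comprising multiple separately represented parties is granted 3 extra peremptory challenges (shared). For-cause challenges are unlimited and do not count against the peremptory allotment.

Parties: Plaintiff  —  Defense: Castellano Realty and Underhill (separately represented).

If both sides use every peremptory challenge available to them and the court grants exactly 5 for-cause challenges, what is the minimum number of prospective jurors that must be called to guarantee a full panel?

Seats to fill: 12 + 4 alternates = 16.
Peremptories — Plaintiff: 3 + 1×4 = 7; Defense: 3 + 1×4 + 3 = 10; total 17.
For-cause removals: 5.
Minimum venire: 16 + 17 + 5 = 38.

38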